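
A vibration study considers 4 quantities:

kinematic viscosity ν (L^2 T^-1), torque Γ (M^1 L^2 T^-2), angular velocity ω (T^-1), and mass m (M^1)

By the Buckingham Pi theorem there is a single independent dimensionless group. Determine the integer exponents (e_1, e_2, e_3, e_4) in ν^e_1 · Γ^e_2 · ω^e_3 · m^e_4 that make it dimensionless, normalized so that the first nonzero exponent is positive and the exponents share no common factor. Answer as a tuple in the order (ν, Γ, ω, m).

(1, -1, 1, 1)

M: e_1·(0) + e_2·(1) + e_3·(0) + e_4·(1) = 0
L: e_1·(2) + e_2·(2) + e_3·(0) + e_4·(0) = 0
T: e_1·(-1) + e_2·(-2) + e_3·(-1) + e_4·(0) = 0
Solving this homogeneous linear system for the smallest-integer solution (first nonzero entry positive) gives (1, -1, 1, 1).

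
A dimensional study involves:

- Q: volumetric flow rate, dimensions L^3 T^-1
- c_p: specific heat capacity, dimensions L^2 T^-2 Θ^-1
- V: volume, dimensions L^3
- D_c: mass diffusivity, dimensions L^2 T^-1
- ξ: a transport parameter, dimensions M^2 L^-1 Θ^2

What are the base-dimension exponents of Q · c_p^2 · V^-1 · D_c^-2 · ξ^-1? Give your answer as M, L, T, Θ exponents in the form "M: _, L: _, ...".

Collect each base-dimension exponent across the product:
  M: (0) + 2·(0) − (0) − 2·(0) − (2) = -2
  L: (3) + 2·(2) − (3) − 2·(2) − (-1) = 1
  T: (-1) + 2·(-2) − (0) − 2·(-1) − (0) = -3
  Θ: (0) + 2·(-1) − (0) − 2·(0) − (2) = -4
So the dimensions are [M⁻² L T⁻³ Θ⁻⁴].

M: -2, L: 1, T: -3, Θ: -4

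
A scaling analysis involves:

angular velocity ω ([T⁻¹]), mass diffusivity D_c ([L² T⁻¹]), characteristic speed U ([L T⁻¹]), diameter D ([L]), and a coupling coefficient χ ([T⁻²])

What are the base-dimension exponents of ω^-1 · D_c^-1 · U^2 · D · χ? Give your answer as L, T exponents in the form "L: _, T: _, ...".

L: 1, T: -2

Collect each base-dimension exponent across the product:
  L: −(0) − (2) + 2·(1) + (1) + (0) = 1
  T: −(-1) − (-1) + 2·(-1) + (0) + (-2) = -2
So the dimensions are [L T⁻²].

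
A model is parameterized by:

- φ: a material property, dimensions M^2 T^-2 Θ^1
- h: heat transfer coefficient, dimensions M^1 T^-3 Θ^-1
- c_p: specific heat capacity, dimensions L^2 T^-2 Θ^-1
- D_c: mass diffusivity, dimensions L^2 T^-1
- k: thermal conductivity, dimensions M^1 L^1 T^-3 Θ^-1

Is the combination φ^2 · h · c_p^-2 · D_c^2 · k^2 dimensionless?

no

Sum the exponent of each base dimension across the product:
  M: 2·[φ]_M + [h]_M − 2·[c_p]_M + 2·[D_c]_M + 2·[k]_M = 2·(2) + (1) − 2·(0) + 2·(0) + 2·(1) = 7
  L: 2·[φ]_L + [h]_L − 2·[c_p]_L + 2·[D_c]_L + 2·[k]_L = 2·(0) + (0) − 2·(2) + 2·(2) + 2·(1) = 2
  T: 2·[φ]_T + [h]_T − 2·[c_p]_T + 2·[D_c]_T + 2·[k]_T = 2·(-2) + (-3) − 2·(-2) + 2·(-1) + 2·(-3) = -11
  Θ: 2·[φ]_Θ + [h]_Θ − 2·[c_p]_Θ + 2·[D_c]_Θ + 2·[k]_Θ = 2·(1) + (-1) − 2·(-1) + 2·(0) + 2·(-1) = 1
Net dimensions [M⁷ L² T⁻¹¹ Θ] ≠ [1] — not dimensionless.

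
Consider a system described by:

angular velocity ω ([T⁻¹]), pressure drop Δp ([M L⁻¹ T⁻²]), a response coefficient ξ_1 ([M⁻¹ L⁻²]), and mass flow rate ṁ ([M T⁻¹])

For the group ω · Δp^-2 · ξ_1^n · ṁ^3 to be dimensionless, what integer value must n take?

Balance the M exponent: (-1)·n from ξ_1, plus (0) − 2·(1) + 3·(1) = 1 from the rest, must sum to zero.
−n + 1 = 0, so n = 1.

1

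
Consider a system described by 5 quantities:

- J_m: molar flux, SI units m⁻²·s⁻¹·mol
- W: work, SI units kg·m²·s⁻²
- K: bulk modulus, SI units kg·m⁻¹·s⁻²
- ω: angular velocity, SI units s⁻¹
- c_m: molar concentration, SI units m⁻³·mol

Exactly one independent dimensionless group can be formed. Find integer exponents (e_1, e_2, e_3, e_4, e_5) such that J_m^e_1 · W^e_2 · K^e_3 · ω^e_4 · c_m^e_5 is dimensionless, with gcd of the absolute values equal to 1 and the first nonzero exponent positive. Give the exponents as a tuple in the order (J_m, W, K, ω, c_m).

M: e_1·(0) + e_2·(1) + e_3·(1) + e_4·(0) + e_5·(0) = 0
L: e_1·(-2) + e_2·(2) + e_3·(-1) + e_4·(0) + e_5·(-3) = 0
T: e_1·(-1) + e_2·(-2) + e_3·(-2) + e_4·(-1) + e_5·(0) = 0
N: e_1·(1) + e_2·(0) + e_3·(0) + e_4·(0) + e_5·(1) = 0
Solving this homogeneous linear system for the smallest-integer solution (first nonzero entry positive) gives (3, -1, 1, -3, -3).

(3, -1, 1, -3, -3)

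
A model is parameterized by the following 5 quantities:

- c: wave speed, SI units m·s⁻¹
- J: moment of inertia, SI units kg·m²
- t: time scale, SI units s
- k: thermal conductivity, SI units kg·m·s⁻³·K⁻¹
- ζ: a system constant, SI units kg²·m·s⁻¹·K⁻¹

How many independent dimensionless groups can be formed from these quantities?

1

There are 5 variables and 4 base dimensions (M, L, T, Θ).
The dimension matrix has rank 4.
Independent dimensionless groups: 5 − 4 = 1.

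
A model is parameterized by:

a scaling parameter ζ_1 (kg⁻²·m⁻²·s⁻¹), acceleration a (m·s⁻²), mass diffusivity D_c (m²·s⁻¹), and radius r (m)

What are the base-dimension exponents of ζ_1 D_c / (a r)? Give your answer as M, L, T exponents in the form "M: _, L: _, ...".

Collect each base-dimension exponent across the product:
  M: (-2) − (0) + (0) − (0) = -2
  L: (-2) − (1) + (2) − (1) = -2
  T: (-1) − (-2) + (-1) − (0) = 0
So the dimensions are [M⁻² L⁻²].

M: -2, L: -2, T: 0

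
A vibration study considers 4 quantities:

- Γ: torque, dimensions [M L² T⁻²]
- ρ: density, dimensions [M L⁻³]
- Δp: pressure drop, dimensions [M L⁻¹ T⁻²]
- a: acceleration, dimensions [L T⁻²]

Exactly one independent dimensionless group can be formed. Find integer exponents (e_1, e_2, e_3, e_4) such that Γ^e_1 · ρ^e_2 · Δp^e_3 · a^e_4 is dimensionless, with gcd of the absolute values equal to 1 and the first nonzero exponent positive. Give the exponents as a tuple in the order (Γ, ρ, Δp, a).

M: e_1·(1) + e_2·(1) + e_3·(1) + e_4·(0) = 0
L: e_1·(2) + e_2·(-3) + e_3·(-1) + e_4·(1) = 0
T: e_1·(-2) + e_2·(0) + e_3·(-2) + e_4·(-2) = 0
Solving this homogeneous linear system for the smallest-integer solution (first nonzero entry positive) gives (1, 3, -4, 3).

(1, 3, -4, 3)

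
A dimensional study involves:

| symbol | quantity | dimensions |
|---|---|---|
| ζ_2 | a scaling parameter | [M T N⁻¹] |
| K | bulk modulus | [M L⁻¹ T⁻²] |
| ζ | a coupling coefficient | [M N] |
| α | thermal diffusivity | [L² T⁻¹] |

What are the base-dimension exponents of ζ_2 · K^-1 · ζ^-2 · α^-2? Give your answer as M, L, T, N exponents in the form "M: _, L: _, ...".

M: -2, L: -3, T: 5, N: -3

Collect each base-dimension exponent across the product:
  M: (1) − (1) − 2·(1) − 2·(0) = -2
  L: (0) − (-1) − 2·(0) − 2·(2) = -3
  T: (1) − (-2) − 2·(0) − 2·(-1) = 5
  N: (-1) − (0) − 2·(1) − 2·(0) = -3
So the dimensions are [M⁻² L⁻³ T⁵ N⁻³].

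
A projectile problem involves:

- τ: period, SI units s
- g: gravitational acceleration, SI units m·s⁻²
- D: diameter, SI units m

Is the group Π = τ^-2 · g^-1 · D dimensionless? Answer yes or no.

Sum the exponent of each base dimension across the product:
  M: −2·[τ]_M − [g]_M + [D]_M = −2·(0) − (0) + (0) = 0
  L: −2·[τ]_L − [g]_L + [D]_L = −2·(0) − (1) + (1) = 0
  T: −2·[τ]_T − [g]_T + [D]_T = −2·(1) − (-2) + (0) = 0
All base exponents vanish — dimensionless.

yes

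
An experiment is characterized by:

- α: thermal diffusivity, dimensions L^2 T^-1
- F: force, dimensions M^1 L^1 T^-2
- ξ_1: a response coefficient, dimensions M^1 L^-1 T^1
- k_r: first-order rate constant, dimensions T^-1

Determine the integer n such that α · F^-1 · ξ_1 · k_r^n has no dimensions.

2

Balance the T exponent: (-1)·n from k_r, plus (-1) − (-2) + (1) = 2 from the rest, must sum to zero.
−n + 2 = 0, so n = 2.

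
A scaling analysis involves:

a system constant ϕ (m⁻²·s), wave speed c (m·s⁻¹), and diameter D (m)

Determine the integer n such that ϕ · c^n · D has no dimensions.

1

Balance the L exponent: (1)·n from c, plus (-2) + (1) = -1 from the rest, must sum to zero.
n − 1 = 0, so n = 1.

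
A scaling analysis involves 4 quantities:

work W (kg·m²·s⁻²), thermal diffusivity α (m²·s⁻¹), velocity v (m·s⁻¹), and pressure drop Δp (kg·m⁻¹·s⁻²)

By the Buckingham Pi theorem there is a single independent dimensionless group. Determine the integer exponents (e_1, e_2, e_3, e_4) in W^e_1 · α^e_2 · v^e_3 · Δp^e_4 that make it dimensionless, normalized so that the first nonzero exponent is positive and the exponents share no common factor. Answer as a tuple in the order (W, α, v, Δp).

M: e_1·(1) + e_2·(0) + e_3·(0) + e_4·(1) = 0
L: e_1·(2) + e_2·(2) + e_3·(1) + e_4·(-1) = 0
T: e_1·(-2) + e_2·(-1) + e_3·(-1) + e_4·(-2) = 0
Solving this homogeneous linear system for the smallest-integer solution (first nonzero entry positive) gives (1, -3, 3, -1).

(1, -3, 3, -1)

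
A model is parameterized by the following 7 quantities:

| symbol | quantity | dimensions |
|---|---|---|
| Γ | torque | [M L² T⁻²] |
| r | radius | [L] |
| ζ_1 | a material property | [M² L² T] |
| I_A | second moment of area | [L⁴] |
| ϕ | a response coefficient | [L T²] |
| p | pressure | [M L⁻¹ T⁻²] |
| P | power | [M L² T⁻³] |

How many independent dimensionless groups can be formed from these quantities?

4

There are 7 variables and 3 base dimensions (M, L, T).
The dimension matrix has rank 3.
Independent dimensionless groups: 7 − 3 = 4.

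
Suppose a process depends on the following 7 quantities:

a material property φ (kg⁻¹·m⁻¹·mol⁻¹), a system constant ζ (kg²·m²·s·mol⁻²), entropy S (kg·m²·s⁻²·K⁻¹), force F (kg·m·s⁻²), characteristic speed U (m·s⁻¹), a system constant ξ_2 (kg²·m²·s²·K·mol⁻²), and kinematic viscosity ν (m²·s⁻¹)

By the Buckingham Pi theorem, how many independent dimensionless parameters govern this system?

2

There are 7 variables and 5 base dimensions (M, L, T, Θ, N).
The dimension matrix has rank 5.
Independent dimensionless groups: 7 − 5 = 2.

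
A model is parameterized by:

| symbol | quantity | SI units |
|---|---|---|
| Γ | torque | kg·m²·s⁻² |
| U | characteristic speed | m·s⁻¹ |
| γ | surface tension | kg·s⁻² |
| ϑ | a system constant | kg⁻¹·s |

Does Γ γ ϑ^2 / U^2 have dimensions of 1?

Sum the exponent of each base dimension across the product:
  M: [Γ]_M − 2·[U]_M + [γ]_M + 2·[ϑ]_M = (1) − 2·(0) + (1) + 2·(-1) = 0
  L: [Γ]_L − 2·[U]_L + [γ]_L + 2·[ϑ]_L = (2) − 2·(1) + (0) + 2·(0) = 0
  T: [Γ]_T − 2·[U]_T + [γ]_T + 2·[ϑ]_T = (-2) − 2·(-1) + (-2) + 2·(1) = 0
All base exponents vanish — dimensionless.

yes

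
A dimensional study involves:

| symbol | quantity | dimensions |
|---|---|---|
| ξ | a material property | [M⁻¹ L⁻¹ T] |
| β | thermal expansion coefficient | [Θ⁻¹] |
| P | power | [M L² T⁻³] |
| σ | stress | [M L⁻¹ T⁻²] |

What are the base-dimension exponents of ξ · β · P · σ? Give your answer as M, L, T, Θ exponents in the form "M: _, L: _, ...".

Collect each base-dimension exponent across the product:
  M: (-1) + (0) + (1) + (1) = 1
  L: (-1) + (0) + (2) + (-1) = 0
  T: (1) + (0) + (-3) + (-2) = -4
  Θ: (0) + (-1) + (0) + (0) = -1
So the dimensions are [M T⁻⁴ Θ⁻¹].

M: 1, L: 0, T: -4, Θ: -1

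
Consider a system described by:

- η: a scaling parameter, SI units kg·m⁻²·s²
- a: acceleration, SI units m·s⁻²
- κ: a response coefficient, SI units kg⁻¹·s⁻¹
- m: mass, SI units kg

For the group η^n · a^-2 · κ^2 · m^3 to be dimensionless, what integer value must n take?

-1

Balance the M exponent: (1)·n from η, plus −2·(0) + 2·(-1) + 3·(1) = 1 from the rest, must sum to zero.
n + 1 = 0, so n = -1.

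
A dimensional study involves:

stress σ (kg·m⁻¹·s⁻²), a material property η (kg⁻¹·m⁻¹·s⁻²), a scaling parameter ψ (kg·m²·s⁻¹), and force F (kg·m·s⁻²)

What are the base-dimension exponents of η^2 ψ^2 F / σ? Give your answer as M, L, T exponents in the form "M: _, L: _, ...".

Collect each base-dimension exponent across the product:
  M: −(1) + 2·(-1) + 2·(1) + (1) = 0
  L: −(-1) + 2·(-1) + 2·(2) + (1) = 4
  T: −(-2) + 2·(-2) + 2·(-1) + (-2) = -6
So the dimensions are [L⁴ T⁻⁶].

M: 0, L: 4, T: -6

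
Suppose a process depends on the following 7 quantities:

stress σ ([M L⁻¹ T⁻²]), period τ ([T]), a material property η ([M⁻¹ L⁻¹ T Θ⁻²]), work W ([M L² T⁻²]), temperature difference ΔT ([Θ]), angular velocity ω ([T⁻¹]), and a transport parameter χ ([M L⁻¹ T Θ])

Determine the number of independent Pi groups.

3

There are 7 variables and 4 base dimensions (M, L, T, Θ).
The dimension matrix has rank 4.
Independent dimensionless groups: 7 − 4 = 3.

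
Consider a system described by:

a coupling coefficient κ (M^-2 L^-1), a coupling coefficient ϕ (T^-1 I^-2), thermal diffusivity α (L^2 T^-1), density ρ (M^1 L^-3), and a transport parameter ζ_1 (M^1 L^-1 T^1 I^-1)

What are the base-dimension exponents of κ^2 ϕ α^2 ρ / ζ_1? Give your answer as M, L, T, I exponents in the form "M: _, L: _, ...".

Collect each base-dimension exponent across the product:
  M: 2·(-2) + (0) + 2·(0) + (1) − (1) = -4
  L: 2·(-1) + (0) + 2·(2) + (-3) − (-1) = 0
  T: 2·(0) + (-1) + 2·(-1) + (0) − (1) = -4
  I: 2·(0) + (-2) + 2·(0) + (0) − (-1) = -1
So the dimensions are [M⁻⁴ T⁻⁴ I⁻¹].

M: -4, L: 0, T: -4, I: -1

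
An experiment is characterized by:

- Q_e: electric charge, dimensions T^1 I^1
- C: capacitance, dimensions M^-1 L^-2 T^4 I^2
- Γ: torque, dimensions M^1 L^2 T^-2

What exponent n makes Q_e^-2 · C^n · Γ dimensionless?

1

Balance the M exponent: (-1)·n from C, plus −2·(0) + (1) = 1 from the rest, must sum to zero.
−n + 1 = 0, so n = 1.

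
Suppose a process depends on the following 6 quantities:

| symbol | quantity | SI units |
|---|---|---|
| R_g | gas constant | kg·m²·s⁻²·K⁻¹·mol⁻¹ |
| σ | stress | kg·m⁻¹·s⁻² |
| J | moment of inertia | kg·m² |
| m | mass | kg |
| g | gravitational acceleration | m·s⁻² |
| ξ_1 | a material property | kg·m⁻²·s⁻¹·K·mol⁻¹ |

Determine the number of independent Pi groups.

There are 6 variables and 5 base dimensions (M, L, T, Θ, N).
The dimension matrix has rank 5.
Independent dimensionless groups: 6 − 5 = 1.

1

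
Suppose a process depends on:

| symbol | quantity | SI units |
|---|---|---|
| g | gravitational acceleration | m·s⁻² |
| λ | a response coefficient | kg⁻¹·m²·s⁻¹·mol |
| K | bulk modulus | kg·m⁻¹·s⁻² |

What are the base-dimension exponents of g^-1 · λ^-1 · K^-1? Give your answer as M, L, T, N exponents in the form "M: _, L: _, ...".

M: 0, L: -2, T: 5, N: -1

Collect each base-dimension exponent across the product:
  M: −(0) − (-1) − (1) = 0
  L: −(1) − (2) − (-1) = -2
  T: −(-2) − (-1) − (-2) = 5
  N: −(0) − (1) − (0) = -1
So the dimensions are [L⁻² T⁵ N⁻¹].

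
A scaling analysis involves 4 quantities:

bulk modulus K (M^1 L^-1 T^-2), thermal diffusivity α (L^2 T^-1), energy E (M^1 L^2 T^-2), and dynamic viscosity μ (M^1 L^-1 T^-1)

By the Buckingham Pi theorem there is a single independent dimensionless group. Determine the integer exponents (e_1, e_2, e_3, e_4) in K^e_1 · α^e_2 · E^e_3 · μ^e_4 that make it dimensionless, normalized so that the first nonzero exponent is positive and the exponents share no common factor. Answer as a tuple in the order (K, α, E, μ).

(1, -3, 2, -3)

M: e_1·(1) + e_2·(0) + e_3·(1) + e_4·(1) = 0
L: e_1·(-1) + e_2·(2) + e_3·(2) + e_4·(-1) = 0
T: e_1·(-2) + e_2·(-1) + e_3·(-2) + e_4·(-1) = 0
Solving this homogeneous linear system for the smallest-integer solution (first nonzero entry positive) gives (1, -3, 2, -3).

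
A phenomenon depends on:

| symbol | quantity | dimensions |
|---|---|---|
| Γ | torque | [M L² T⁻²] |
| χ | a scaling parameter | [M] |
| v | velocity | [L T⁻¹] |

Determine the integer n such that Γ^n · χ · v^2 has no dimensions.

-1

Balance the M exponent: (1)·n from Γ, plus (1) + 2·(0) = 1 from the rest, must sum to zero.
n + 1 = 0, so n = -1.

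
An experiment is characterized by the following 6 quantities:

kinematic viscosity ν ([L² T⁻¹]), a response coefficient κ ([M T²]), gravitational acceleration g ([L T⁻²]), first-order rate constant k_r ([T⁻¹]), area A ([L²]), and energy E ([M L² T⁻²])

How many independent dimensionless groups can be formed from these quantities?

3

There are 6 variables and 3 base dimensions (M, L, T).
The dimension matrix has rank 3.
Independent dimensionless groups: 6 − 3 = 3.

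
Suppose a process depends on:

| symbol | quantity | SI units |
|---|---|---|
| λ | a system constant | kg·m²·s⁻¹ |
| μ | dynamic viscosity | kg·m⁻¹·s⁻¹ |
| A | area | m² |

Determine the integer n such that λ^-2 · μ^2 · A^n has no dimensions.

Balance the L exponent: (2)·n from A, plus −2·(2) + 2·(-1) = -6 from the rest, must sum to zero.
2n − 6 = 0, so n = 3.

3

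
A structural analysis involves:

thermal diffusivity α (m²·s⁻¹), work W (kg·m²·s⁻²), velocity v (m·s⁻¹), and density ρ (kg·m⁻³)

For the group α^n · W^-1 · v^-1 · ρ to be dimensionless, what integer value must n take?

Balance the L exponent: (2)·n from α, plus −(2) − (1) + (-3) = -6 from the rest, must sum to zero.
2n − 6 = 0, so n = 3.

3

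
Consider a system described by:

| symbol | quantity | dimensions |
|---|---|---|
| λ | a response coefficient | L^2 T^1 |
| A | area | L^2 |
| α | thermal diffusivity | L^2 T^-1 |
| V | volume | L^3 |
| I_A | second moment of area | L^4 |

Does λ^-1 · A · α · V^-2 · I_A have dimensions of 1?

Sum the exponent of each base dimension across the product:
  L: −[λ]_L + [A]_L + [α]_L − 2·[V]_L + [I_A]_L = −(2) + (2) + (2) − 2·(3) + (4) = 0
  T: −[λ]_T + [A]_T + [α]_T − 2·[V]_T + [I_A]_T = −(1) + (0) + (-1) − 2·(0) + (0) = -2
Net dimensions [T⁻²] ≠ [1] — not dimensionless.

no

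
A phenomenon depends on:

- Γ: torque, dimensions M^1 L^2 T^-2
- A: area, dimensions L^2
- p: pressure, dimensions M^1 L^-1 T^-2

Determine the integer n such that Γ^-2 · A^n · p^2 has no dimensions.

Balance the L exponent: (2)·n from A, plus −2·(2) + 2·(-1) = -6 from the rest, must sum to zero.
2n − 6 = 0, so n = 3.

3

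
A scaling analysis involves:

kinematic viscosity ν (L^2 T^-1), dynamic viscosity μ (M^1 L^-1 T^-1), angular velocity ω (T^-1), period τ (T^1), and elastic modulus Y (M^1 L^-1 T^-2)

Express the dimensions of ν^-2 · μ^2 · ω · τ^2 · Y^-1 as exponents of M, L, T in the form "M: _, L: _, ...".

M: 1, L: -5, T: 3

Collect each base-dimension exponent across the product:
  M: −2·(0) + 2·(1) + (0) + 2·(0) − (1) = 1
  L: −2·(2) + 2·(-1) + (0) + 2·(0) − (-1) = -5
  T: −2·(-1) + 2·(-1) + (-1) + 2·(1) − (-2) = 3
So the dimensions are [M L⁻⁵ T³].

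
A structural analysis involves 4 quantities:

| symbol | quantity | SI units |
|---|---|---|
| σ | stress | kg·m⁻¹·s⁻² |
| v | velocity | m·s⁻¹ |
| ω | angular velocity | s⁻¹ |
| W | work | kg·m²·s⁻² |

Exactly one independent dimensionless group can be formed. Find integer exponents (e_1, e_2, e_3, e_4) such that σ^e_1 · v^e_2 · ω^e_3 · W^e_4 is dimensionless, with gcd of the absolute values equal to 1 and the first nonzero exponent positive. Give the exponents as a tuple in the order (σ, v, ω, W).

M: e_1·(1) + e_2·(0) + e_3·(0) + e_4·(1) = 0
L: e_1·(-1) + e_2·(1) + e_3·(0) + e_4·(2) = 0
T: e_1·(-2) + e_2·(-1) + e_3·(-1) + e_4·(-2) = 0
Solving this homogeneous linear system for the smallest-integer solution (first nonzero entry positive) gives (1, 3, -3, -1).

(1, 3, -3, -1)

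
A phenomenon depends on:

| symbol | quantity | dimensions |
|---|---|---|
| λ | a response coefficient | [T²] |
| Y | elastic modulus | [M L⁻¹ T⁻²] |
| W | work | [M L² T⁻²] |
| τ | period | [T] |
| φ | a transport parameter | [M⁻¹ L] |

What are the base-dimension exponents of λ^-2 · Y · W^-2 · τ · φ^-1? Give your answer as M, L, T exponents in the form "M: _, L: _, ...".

M: 0, L: -6, T: -1

Collect each base-dimension exponent across the product:
  M: −2·(0) + (1) − 2·(1) + (0) − (-1) = 0
  L: −2·(0) + (-1) − 2·(2) + (0) − (1) = -6
  T: −2·(2) + (-2) − 2·(-2) + (1) − (0) = -1
So the dimensions are [L⁻⁶ T⁻¹].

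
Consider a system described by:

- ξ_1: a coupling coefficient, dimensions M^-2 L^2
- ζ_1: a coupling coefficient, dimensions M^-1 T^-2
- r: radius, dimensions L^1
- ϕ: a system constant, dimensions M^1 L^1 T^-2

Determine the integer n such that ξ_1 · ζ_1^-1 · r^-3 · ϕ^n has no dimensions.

1

Balance the M exponent: (1)·n from ϕ, plus (-2) − (-1) − 3·(0) = -1 from the rest, must sum to zero.
n − 1 = 0, so n = 1.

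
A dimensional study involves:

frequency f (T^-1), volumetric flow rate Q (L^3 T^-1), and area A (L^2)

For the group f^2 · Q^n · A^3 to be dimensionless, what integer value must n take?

Balance the L exponent: (3)·n from Q, plus 2·(0) + 3·(2) = 6 from the rest, must sum to zero.
3n + 6 = 0, so n = -2.

-2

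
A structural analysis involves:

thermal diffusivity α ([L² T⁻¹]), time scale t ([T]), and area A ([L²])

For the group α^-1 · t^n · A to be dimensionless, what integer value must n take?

Balance the T exponent: (1)·n from t, plus −(-1) + (0) = 1 from the rest, must sum to zero.
n + 1 = 0, so n = -1.

-1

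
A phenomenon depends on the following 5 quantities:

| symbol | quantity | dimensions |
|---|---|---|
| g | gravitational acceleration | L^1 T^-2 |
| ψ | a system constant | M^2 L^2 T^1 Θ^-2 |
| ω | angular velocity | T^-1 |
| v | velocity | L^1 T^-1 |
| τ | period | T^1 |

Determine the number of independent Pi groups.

2

There are 5 variables and 4 base dimensions (M, L, T, Θ).
The dimension matrix has rank 3 (less than 4: the dimension vectors are linearly dependent).
Independent dimensionless groups: 5 − 3 = 2.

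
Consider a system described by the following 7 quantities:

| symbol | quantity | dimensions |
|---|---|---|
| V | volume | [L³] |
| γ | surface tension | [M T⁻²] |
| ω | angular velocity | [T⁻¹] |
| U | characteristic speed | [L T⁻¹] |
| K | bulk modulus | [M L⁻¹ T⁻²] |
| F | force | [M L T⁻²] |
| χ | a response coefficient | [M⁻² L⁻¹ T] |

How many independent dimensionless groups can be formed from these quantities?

4

There are 7 variables and 3 base dimensions (M, L, T).
The dimension matrix has rank 3.
Independent dimensionless groups: 7 − 3 = 4.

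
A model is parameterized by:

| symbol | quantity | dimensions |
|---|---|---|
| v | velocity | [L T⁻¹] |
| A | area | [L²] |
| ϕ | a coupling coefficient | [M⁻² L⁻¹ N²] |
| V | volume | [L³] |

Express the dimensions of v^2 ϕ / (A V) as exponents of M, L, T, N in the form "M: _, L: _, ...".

Collect each base-dimension exponent across the product:
  M: 2·(0) − (0) + (-2) − (0) = -2
  L: 2·(1) − (2) + (-1) − (3) = -4
  T: 2·(-1) − (0) + (0) − (0) = -2
  N: 2·(0) − (0) + (2) − (0) = 2
So the dimensions are [M⁻² L⁻⁴ T⁻² N²].

M: -2, L: -4, T: -2, N: 2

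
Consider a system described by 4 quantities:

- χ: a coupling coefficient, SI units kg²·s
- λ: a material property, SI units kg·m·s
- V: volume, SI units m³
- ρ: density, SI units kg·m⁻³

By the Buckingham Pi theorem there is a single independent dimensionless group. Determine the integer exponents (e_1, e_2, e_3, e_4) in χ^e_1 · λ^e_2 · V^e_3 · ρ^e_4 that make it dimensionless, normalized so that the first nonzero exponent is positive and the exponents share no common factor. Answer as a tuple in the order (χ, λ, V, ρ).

(3, -3, -2, -3)

M: e_1·(2) + e_2·(1) + e_3·(0) + e_4·(1) = 0
L: e_1·(0) + e_2·(1) + e_3·(3) + e_4·(-3) = 0
T: e_1·(1) + e_2·(1) + e_3·(0) + e_4·(0) = 0
Solving this homogeneous linear system for the smallest-integer solution (first nonzero entry positive) gives (3, -3, -2, -3).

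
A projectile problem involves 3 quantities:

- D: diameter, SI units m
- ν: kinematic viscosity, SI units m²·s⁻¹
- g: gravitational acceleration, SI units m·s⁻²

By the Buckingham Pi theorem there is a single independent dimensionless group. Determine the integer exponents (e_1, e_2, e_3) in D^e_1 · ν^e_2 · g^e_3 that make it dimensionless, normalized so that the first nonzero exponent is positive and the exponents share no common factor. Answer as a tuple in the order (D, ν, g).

(3, -2, 1)

L: e_1·(1) + e_2·(2) + e_3·(1) = 0
T: e_1·(0) + e_2·(-1) + e_3·(-2) = 0
Solving this homogeneous linear system for the smallest-integer solution (first nonzero entry positive) gives (3, -2, 1).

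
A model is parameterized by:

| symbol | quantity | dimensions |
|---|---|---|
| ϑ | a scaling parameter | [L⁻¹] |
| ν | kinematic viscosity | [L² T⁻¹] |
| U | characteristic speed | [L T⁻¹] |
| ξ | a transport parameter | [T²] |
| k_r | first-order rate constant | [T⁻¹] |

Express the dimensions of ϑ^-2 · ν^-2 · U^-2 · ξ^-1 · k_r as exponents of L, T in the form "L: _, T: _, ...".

Collect each base-dimension exponent across the product:
  L: −2·(-1) − 2·(2) − 2·(1) − (0) + (0) = -4
  T: −2·(0) − 2·(-1) − 2·(-1) − (2) + (-1) = 1
So the dimensions are [L⁻⁴ T].

L: -4, T: 1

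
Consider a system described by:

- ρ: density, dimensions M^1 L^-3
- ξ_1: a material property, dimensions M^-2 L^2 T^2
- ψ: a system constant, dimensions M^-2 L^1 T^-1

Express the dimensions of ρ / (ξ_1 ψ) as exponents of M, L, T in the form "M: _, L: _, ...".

Collect each base-dimension exponent across the product:
  M: (1) − (-2) − (-2) = 5
  L: (-3) − (2) − (1) = -6
  T: (0) − (2) − (-1) = -1
So the dimensions are [M⁵ L⁻⁶ T⁻¹].

M: 5, L: -6, T: -1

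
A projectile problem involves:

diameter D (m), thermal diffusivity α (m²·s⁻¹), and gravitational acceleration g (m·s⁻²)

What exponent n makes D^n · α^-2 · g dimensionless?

Balance the L exponent: (1)·n from D, plus −2·(2) + (1) = -3 from the rest, must sum to zero.
n − 3 = 0, so n = 3.

3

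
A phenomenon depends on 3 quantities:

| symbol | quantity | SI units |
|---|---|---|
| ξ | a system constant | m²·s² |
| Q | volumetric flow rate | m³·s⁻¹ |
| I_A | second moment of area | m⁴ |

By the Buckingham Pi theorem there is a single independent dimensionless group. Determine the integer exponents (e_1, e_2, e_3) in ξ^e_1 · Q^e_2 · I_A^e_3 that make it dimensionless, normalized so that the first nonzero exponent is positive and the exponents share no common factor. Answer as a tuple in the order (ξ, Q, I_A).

(1, 2, -2)

L: e_1·(2) + e_2·(3) + e_3·(4) = 0
T: e_1·(2) + e_2·(-1) + e_3·(0) = 0
Solving this homogeneous linear system for the smallest-integer solution (first nonzero entry positive) gives (1, 2, -2).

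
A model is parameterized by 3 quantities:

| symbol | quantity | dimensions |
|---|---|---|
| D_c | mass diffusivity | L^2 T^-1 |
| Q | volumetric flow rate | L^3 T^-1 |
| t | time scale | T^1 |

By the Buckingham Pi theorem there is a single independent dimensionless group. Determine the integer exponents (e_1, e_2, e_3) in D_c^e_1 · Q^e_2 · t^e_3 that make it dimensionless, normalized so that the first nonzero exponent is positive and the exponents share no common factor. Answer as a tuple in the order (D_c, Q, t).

L: e_1·(2) + e_2·(3) + e_3·(0) = 0
T: e_1·(-1) + e_2·(-1) + e_3·(1) = 0
Solving this homogeneous linear system for the smallest-integer solution (first nonzero entry positive) gives (3, -2, 1).

(3, -2, 1)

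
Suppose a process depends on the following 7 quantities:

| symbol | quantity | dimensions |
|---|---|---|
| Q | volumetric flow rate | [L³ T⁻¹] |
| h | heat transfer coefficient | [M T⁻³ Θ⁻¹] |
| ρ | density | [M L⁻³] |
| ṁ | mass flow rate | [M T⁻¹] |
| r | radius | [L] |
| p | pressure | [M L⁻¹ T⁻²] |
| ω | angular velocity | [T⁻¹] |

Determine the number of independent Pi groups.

3

There are 7 variables and 4 base dimensions (M, L, T, Θ).
The dimension matrix has rank 4.
Independent dimensionless groups: 7 − 4 = 3.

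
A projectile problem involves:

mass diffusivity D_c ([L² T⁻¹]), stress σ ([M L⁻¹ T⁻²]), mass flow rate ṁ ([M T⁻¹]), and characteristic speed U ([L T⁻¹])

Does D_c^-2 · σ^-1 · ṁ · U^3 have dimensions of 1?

yes

Sum the exponent of each base dimension across the product:
  M: −2·[D_c]_M − [σ]_M + [ṁ]_M + 3·[U]_M = −2·(0) − (1) + (1) + 3·(0) = 0
  L: −2·[D_c]_L − [σ]_L + [ṁ]_L + 3·[U]_L = −2·(2) − (-1) + (0) + 3·(1) = 0
  T: −2·[D_c]_T − [σ]_T + [ṁ]_T + 3·[U]_T = −2·(-1) − (-2) + (-1) + 3·(-1) = 0
All base exponents vanish — dimensionless.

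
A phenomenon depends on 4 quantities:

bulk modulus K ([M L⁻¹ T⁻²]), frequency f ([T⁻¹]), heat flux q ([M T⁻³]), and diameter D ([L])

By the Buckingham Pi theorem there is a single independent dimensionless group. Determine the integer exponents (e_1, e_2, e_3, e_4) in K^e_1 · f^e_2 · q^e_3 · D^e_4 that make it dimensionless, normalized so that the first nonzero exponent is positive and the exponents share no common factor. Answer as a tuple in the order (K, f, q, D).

(1, 1, -1, 1)

M: e_1·(1) + e_2·(0) + e_3·(1) + e_4·(0) = 0
L: e_1·(-1) + e_2·(0) + e_3·(0) + e_4·(1) = 0
T: e_1·(-2) + e_2·(-1) + e_3·(-3) + e_4·(0) = 0
Solving this homogeneous linear system for the smallest-integer solution (first nonzero entry positive) gives (1, 1, -1, 1).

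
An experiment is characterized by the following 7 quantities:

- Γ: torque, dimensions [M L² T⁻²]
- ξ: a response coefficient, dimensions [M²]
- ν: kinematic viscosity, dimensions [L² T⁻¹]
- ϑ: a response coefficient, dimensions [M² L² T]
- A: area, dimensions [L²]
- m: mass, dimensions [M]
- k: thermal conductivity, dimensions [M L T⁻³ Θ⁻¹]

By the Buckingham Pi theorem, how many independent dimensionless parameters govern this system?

3

There are 7 variables and 4 base dimensions (M, L, T, Θ).
The dimension matrix has rank 4.
Independent dimensionless groups: 7 − 4 = 3.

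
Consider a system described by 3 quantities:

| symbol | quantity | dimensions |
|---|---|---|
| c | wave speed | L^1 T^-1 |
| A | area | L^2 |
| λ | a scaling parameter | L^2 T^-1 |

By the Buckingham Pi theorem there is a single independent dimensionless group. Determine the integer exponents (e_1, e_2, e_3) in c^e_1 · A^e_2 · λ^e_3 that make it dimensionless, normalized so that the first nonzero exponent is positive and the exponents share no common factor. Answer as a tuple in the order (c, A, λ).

L: e_1·(1) + e_2·(2) + e_3·(2) = 0
T: e_1·(-1) + e_2·(0) + e_3·(-1) = 0
Solving this homogeneous linear system for the smallest-integer solution (first nonzero entry positive) gives (2, 1, -2).

(2, 1, -2)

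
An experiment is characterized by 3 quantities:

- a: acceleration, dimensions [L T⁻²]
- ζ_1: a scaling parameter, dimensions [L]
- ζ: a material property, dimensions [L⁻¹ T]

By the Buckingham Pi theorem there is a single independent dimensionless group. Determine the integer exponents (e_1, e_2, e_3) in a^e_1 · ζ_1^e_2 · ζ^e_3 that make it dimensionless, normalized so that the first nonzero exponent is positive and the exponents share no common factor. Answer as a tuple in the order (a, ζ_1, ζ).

(1, 1, 2)

L: e_1·(1) + e_2·(1) + e_3·(-1) = 0
T: e_1·(-2) + e_2·(0) + e_3·(1) = 0
Solving this homogeneous linear system for the smallest-integer solution (first nonzero entry positive) gives (1, 1, 2).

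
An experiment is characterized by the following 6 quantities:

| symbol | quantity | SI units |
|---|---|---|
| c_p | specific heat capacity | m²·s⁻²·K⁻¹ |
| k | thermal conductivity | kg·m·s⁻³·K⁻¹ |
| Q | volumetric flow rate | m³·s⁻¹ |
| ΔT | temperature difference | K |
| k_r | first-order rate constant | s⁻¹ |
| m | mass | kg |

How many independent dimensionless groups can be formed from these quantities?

There are 6 variables and 4 base dimensions (M, L, T, Θ).
The dimension matrix has rank 4.
Independent dimensionless groups: 6 − 4 = 2.

2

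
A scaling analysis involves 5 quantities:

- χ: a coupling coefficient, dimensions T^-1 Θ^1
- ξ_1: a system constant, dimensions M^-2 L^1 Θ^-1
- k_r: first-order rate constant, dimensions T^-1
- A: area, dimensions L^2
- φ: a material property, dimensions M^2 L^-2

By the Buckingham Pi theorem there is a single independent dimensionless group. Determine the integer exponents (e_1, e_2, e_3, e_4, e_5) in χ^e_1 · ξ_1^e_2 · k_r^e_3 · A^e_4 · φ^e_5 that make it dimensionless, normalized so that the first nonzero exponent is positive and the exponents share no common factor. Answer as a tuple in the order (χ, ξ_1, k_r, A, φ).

(2, 2, -2, 1, 2)

M: e_1·(0) + e_2·(-2) + e_3·(0) + e_4·(0) + e_5·(2) = 0
L: e_1·(0) + e_2·(1) + e_3·(0) + e_4·(2) + e_5·(-2) = 0
T: e_1·(-1) + e_2·(0) + e_3·(-1) + e_4·(0) + e_5·(0) = 0
Θ: e_1·(1) + e_2·(-1) + e_3·(0) + e_4·(0) + e_5·(0) = 0
Solving this homogeneous linear system for the smallest-integer solution (first nonzero entry positive) gives (2, 2, -2, 1, 2).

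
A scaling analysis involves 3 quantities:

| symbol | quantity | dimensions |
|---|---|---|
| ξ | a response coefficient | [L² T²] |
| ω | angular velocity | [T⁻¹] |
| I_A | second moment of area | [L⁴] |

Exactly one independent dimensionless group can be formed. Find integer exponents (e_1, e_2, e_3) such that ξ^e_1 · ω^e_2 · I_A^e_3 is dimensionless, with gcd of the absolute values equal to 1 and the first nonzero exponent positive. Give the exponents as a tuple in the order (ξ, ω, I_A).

L: e_1·(2) + e_2·(0) + e_3·(4) = 0
T: e_1·(2) + e_2·(-1) + e_3·(0) = 0
Solving this homogeneous linear system for the smallest-integer solution (first nonzero entry positive) gives (2, 4, -1).

(2, 4, -1)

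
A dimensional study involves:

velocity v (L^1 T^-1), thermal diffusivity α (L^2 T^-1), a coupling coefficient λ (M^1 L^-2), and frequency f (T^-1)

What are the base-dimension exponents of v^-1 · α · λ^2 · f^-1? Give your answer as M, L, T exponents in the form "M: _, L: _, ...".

M: 2, L: -3, T: 1

Collect each base-dimension exponent across the product:
  M: −(0) + (0) + 2·(1) − (0) = 2
  L: −(1) + (2) + 2·(-2) − (0) = -3
  T: −(-1) + (-1) + 2·(0) − (-1) = 1
So the dimensions are [M² L⁻³ T].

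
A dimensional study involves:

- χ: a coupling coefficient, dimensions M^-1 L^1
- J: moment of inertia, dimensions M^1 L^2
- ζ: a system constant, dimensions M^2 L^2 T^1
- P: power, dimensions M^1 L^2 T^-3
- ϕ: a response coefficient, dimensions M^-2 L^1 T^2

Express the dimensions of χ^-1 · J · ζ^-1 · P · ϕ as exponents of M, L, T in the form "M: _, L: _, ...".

Collect each base-dimension exponent across the product:
  M: −(-1) + (1) − (2) + (1) + (-2) = -1
  L: −(1) + (2) − (2) + (2) + (1) = 2
  T: −(0) + (0) − (1) + (-3) + (2) = -2
So the dimensions are [M⁻¹ L² T⁻²].

M: -1, L: 2, T: -2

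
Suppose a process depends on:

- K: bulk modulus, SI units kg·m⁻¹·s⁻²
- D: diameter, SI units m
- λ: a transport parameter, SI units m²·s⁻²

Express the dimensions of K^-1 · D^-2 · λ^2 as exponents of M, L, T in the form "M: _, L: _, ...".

M: -1, L: 3, T: -2

Collect each base-dimension exponent across the product:
  M: −(1) − 2·(0) + 2·(0) = -1
  L: −(-1) − 2·(1) + 2·(2) = 3
  T: −(-2) − 2·(0) + 2·(-2) = -2
So the dimensions are [M⁻¹ L³ T⁻²].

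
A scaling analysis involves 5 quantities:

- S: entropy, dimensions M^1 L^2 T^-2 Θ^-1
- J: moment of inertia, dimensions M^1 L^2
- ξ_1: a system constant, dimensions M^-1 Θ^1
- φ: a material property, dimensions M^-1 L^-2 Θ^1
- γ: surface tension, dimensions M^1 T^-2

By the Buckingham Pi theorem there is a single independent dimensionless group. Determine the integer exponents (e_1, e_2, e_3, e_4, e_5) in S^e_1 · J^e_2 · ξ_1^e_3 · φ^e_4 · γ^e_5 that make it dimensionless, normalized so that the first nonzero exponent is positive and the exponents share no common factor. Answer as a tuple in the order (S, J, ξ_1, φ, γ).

(1, 1, -1, 2, -1)

M: e_1·(1) + e_2·(1) + e_3·(-1) + e_4·(-1) + e_5·(1) = 0
L: e_1·(2) + e_2·(2) + e_3·(0) + e_4·(-2) + e_5·(0) = 0
T: e_1·(-2) + e_2·(0) + e_3·(0) + e_4·(0) + e_5·(-2) = 0
Θ: e_1·(-1) + e_2·(0) + e_3·(1) + e_4·(1) + e_5·(0) = 0
Solving this homogeneous linear system for the smallest-integer solution (first nonzero entry positive) gives (1, 1, -1, 2, -1).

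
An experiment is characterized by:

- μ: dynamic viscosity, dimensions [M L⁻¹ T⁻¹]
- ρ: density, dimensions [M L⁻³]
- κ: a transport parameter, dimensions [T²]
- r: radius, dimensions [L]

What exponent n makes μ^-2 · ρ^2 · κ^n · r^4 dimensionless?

Balance the T exponent: (2)·n from κ, plus −2·(-1) + 2·(0) + 4·(0) = 2 from the rest, must sum to zero.
2n + 2 = 0, so n = -1.

-1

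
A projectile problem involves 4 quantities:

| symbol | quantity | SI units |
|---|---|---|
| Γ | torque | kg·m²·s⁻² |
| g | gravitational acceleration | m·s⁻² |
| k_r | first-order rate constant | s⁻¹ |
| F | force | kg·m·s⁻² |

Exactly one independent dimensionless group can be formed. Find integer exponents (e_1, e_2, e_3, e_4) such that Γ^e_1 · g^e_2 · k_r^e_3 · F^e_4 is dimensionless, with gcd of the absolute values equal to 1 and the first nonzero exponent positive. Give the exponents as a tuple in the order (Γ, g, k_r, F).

M: e_1·(1) + e_2·(0) + e_3·(0) + e_4·(1) = 0
L: e_1·(2) + e_2·(1) + e_3·(0) + e_4·(1) = 0
T: e_1·(-2) + e_2·(-2) + e_3·(-1) + e_4·(-2) = 0
Solving this homogeneous linear system for the smallest-integer solution (first nonzero entry positive) gives (1, -1, 2, -1).

(1, -1, 2, -1)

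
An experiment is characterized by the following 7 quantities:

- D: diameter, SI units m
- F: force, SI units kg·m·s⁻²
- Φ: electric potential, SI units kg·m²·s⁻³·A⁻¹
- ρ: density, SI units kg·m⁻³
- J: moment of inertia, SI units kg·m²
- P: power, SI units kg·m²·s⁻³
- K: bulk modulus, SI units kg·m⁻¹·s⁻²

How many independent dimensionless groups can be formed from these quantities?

There are 7 variables and 4 base dimensions (M, L, T, I).
The dimension matrix has rank 4.
Independent dimensionless groups: 7 − 4 = 3.

3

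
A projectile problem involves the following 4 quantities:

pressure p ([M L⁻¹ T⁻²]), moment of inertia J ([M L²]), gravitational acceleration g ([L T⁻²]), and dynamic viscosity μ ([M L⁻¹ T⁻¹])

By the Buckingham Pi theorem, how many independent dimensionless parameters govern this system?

There are 4 variables and 3 base dimensions (M, L, T).
The dimension matrix has rank 3.
Independent dimensionless groups: 4 − 3 = 1.

1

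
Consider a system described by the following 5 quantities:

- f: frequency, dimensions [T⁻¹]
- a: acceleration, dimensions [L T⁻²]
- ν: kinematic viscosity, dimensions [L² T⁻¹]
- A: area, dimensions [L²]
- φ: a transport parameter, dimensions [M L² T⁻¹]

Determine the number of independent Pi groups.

2

There are 5 variables and 3 base dimensions (M, L, T).
The dimension matrix has rank 3.
Independent dimensionless groups: 5 − 3 = 2.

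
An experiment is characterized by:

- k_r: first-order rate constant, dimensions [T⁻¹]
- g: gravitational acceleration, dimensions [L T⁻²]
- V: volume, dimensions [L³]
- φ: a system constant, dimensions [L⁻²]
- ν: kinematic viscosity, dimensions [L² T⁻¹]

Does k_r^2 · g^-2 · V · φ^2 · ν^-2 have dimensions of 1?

no

Sum the exponent of each base dimension across the product:
  L: 2·[k_r]_L − 2·[g]_L + [V]_L + 2·[φ]_L − 2·[ν]_L = 2·(0) − 2·(1) + (3) + 2·(-2) − 2·(2) = -7
  T: 2·[k_r]_T − 2·[g]_T + [V]_T + 2·[φ]_T − 2·[ν]_T = 2·(-1) − 2·(-2) + (0) + 2·(0) − 2·(-1) = 4
Net dimensions [L⁻⁷ T⁴] ≠ [1] — not dimensionless.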